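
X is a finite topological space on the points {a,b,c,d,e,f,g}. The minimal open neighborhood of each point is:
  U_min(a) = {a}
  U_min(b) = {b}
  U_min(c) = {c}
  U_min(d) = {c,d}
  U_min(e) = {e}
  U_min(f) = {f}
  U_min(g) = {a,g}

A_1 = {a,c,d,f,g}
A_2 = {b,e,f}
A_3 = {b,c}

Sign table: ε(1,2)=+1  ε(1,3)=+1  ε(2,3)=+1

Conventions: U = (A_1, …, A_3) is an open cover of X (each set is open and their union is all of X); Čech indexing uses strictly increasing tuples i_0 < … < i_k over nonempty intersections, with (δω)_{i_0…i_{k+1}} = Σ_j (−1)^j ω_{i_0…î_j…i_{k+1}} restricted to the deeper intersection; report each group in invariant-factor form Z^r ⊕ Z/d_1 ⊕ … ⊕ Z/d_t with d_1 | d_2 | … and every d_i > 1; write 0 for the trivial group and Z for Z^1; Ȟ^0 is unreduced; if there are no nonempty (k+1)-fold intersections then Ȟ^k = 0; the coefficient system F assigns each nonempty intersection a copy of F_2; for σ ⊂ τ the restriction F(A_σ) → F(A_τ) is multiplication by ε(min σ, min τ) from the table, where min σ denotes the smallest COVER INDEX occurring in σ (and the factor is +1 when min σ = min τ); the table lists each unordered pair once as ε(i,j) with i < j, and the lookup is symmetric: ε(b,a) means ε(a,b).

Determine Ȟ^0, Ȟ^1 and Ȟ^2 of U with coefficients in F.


nonempty overlaps:
  A12={f} A13={c} A23={b}
C dims 3,3; δ0: rk_F2 2
degree 0: 3−2−0 = 1 → Ȟ^0 ≅ Z/2
degree 1: 3−0−2 = 1 → Ȟ^1 ≅ Z/2
degree 2: 0−0−0 = 0 → Ȟ^2 ≅ 0

Ȟ^0(U;F) ≅ Z/2; Ȟ^1(U;F) ≅ Z/2; Ȟ^2(U;F) ≅ 0


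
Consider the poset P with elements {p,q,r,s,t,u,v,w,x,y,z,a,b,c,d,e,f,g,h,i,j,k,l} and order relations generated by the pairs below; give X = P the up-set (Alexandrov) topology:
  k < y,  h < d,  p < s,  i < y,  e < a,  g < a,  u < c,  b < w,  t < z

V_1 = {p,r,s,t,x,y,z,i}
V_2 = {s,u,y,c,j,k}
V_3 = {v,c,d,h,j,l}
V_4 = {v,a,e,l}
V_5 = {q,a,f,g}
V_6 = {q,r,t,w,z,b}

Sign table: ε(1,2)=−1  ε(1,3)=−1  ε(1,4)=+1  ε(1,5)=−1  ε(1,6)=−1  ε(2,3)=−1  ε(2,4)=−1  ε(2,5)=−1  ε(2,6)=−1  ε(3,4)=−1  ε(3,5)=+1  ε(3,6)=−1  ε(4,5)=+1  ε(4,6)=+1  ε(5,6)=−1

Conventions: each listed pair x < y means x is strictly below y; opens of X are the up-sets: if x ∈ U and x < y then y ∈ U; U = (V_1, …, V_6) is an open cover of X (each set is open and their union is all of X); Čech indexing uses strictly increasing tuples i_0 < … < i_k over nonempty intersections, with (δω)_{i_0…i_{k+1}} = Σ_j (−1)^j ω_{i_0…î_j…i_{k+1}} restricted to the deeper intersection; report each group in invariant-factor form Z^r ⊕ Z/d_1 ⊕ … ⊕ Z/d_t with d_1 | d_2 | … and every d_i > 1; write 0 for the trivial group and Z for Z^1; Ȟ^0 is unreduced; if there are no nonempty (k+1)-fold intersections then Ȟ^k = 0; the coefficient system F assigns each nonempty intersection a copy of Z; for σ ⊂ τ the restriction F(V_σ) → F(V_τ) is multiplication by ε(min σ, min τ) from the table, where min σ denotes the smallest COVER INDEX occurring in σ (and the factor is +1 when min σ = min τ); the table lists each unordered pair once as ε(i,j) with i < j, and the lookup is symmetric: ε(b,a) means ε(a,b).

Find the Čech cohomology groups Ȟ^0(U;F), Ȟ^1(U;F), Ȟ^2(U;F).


intersection data:
  V12={s,y} V16={r,t,z} V23={c,j} V34={v,l} V45={a} V56={q}
C dims 6,6; δ0: rk 6, SNF 1^5·2
Ȟ^0 = (6 − 6) − 0 = 0, so Ȟ^0 ≅ 0
Ȟ^1 = (6 − 0) − 6 = 0 plus torsion [2], so Ȟ^1 ≅ Z/2
Ȟ^2 = (0 − 0) − 0 = 0, so Ȟ^2 ≅ 0

Ȟ^0 ≅ 0, Ȟ^1 ≅ Z/2, Ȟ^2 ≅ 0


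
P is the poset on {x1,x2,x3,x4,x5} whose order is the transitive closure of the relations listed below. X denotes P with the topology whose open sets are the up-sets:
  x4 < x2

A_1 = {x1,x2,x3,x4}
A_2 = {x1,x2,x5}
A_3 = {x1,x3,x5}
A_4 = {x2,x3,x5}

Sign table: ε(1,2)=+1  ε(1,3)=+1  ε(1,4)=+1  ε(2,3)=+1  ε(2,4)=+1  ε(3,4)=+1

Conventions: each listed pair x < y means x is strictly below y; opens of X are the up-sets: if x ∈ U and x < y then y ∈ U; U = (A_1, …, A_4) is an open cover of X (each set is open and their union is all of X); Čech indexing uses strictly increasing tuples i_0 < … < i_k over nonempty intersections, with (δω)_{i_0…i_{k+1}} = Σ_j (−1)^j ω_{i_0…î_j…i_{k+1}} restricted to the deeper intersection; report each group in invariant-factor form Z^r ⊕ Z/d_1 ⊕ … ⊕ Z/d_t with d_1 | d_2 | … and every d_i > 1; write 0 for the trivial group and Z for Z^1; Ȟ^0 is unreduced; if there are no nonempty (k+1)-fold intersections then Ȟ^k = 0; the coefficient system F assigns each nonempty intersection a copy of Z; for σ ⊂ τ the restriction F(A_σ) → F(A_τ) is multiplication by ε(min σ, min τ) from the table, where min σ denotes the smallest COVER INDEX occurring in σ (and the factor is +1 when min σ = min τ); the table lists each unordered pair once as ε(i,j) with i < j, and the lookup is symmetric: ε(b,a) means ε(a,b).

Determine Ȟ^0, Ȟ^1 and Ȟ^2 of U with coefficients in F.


nerve simplices:
  A12={x1,x2} A13={x1,x3} A14={x2,x3} A23={x1,x5} A24={x2,x5} A34={x3,x5}
  A123={x1} A124={x2} A134={x3} A234={x5}
C dims 4,6,4; δ0: rk 3, SNF 1^3; δ1: rk 3, SNF 1^3
degree 0: 4−3−0 = 1 → Ȟ^0 ≅ Z
degree 1: 6−3−3 = 0 → Ȟ^1 ≅ 0
degree 2: 4−0−3 = 1 → Ȟ^2 ≅ Z

Ȟ^0(U;F) ≅ Z,  Ȟ^1(U;F) ≅ 0,  Ȟ^2(U;F) ≅ Z


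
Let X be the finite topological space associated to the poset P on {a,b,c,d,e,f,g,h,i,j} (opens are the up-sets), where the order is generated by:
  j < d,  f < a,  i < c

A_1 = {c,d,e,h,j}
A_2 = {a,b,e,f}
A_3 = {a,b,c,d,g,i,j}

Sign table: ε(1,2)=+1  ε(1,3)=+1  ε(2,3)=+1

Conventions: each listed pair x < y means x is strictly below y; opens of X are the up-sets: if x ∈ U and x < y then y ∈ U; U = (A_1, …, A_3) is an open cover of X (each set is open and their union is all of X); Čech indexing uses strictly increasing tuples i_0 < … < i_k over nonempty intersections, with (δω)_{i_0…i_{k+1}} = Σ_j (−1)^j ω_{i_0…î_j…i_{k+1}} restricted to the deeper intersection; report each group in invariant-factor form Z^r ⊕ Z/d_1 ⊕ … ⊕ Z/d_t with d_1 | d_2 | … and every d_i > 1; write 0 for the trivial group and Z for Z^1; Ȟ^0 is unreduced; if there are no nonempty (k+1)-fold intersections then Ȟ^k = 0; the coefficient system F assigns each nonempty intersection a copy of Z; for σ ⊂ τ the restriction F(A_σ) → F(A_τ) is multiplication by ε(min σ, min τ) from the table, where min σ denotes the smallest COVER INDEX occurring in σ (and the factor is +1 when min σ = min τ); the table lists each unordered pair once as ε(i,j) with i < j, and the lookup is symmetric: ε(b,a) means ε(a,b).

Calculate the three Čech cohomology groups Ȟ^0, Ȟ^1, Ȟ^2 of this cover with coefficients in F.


nonempty intersections:
  A12={e} A13={c,d,j} A23={a,b}
C dims 3,3; δ0: rk 2, SNF 1^2
Ȟ^0: (3−2)−0=1 ⇒ Z
Ȟ^1: (3−0)−2=1 ⇒ Z
Ȟ^2: (0−0)−0=0 ⇒ 0

Ȟ^0(U;F) ≅ Z; Ȟ^1(U;F) ≅ Z; Ȟ^2(U;F) ≅ 0


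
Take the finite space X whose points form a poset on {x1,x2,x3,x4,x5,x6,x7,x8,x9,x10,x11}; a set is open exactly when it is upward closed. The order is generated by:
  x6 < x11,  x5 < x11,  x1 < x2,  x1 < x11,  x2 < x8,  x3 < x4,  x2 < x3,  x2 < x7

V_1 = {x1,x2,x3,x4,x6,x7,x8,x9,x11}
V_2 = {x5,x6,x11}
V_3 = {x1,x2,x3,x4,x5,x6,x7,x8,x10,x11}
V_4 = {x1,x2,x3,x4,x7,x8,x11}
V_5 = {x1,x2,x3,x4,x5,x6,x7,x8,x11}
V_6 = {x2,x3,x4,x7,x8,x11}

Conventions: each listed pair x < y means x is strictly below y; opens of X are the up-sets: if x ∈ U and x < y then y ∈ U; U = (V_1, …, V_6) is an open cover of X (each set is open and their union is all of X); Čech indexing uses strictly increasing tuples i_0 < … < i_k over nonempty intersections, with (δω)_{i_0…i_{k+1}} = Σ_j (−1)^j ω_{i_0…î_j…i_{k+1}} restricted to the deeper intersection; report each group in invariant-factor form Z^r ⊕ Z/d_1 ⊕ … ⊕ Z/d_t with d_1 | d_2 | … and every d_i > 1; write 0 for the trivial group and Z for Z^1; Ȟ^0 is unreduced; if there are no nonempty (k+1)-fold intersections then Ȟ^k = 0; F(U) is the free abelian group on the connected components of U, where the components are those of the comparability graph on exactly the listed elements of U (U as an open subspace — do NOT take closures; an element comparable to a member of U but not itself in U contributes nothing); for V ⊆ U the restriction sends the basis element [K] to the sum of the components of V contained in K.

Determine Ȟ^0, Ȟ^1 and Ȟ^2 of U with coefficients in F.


Ȟ^0 ≅ Z^3, Ȟ^1 ≅ 0, Ȟ^2 ≅ 0

nonempty intersections:
  V12={x6,x11} V13={x1,x2,x3,x4,x6,x7,x8,x11} V14={x1,x2,x3,x4,x7,x8,x11} V15={x1,x2,x3,x4,x6,x7,x8,x11} V16={x2,x3,x4,x7,x8,x11} V23={x5,x6,x11} V24={x11} V25={x5,x6,x11} V26={x11} V34={x1,x2,x3,x4,x7,x8,x11} V35={x1,x2,x3,x4,x5,x6,x7,x8,x11} V36={x2,x3,x4,x7,x8,x11} V45={x1,x2,x3,x4,x7,x8,x11} V46={x2,x3,x4,x7,x8,x11} V56={x2,x3,x4,x7,x8,x11}
  V123={x6,x11} V124={x11} V125={x6,x11} V126={x11} V134={x1,x2,x3,x4,x7,x8,x11} V135={x1,x2,x3,x4,x6,x7,x8,x11} V136={x2,x3,x4,x7,x8,x11} V145={x1,x2,x3,x4,x7,x8,x11} V146={x2,x3,x4,x7,x8,x11} V156={x2,x3,x4,x7,x8,x11} V234={x11} V235={x5,x6,x11} V236={x11} V245={x11} V246={x11} V256={x11} V345={x1,x2,x3,x4,x7,x8,x11} V346={x2,x3,x4,x7,x8,x11} V356={x2,x3,x4,x7,x8,x11} V456={x2,x3,x4,x7,x8,x11}
  V1234={x11} V1235={x6,x11} V1236={x11} V1245={x11} V1246={x11} V1256={x11} V1345={x1,x2,x3,x4,x7,x8,x11} V1346={x2,x3,x4,x7,x8,x11} V1356={x2,x3,x4,x7,x8,x11} V1456={x2,x3,x4,x7,x8,x11} V2345={x11} V2346={x11} V2356={x11} V2456={x11} V3456={x2,x3,x4,x7,x8,x11}
  V12345={x11} V12346={x11} V12356={x11} V12456={x11} V13456={x2,x3,x4,x7,x8,x11} V23456={x11}
  V123456={x11}
components per intersection:
  V1: {x1,x2,x3,x4,x6,x7,x8,x11} {x9}
  V2: {x5,x6,x11}
  V3: {x1,x2,x3,x4,x5,x6,x7,x8,x11} {x10}
  V4: {x1,x2,x3,x4,x7,x8,x11}
  V5: {x1,x2,x3,x4,x5,x6,x7,x8,x11}
  V6: {x2,x3,x4,x7,x8} {x11}
  V12: {x6,x11}
  V13: {x1,x2,x3,x4,x6,x7,x8,x11}
  V14: {x1,x2,x3,x4,x7,x8,x11}
  V15: {x1,x2,x3,x4,x6,x7,x8,x11}
  V16: {x2,x3,x4,x7,x8} {x11}
  V23: {x5,x6,x11}
  V24: {x11}
  V25: {x5,x6,x11}
  V26: {x11}
  V34: {x1,x2,x3,x4,x7,x8,x11}
  V35: {x1,x2,x3,x4,x5,x6,x7,x8,x11}
  V36: {x2,x3,x4,x7,x8} {x11}
  V45: {x1,x2,x3,x4,x7,x8,x11}
  V46: {x2,x3,x4,x7,x8} {x11}
  V56: {x2,x3,x4,x7,x8} {x11}
  V123: {x6,x11}
  V124: {x11}
  V125: {x6,x11}
  V126: {x11}
  V134: {x1,x2,x3,x4,x7,x8,x11}
  V135: {x1,x2,x3,x4,x6,x7,x8,x11}
  V136: {x2,x3,x4,x7,x8} {x11}
  V145: {x1,x2,x3,x4,x7,x8,x11}
  V146: {x2,x3,x4,x7,x8} {x11}
  V156: {x2,x3,x4,x7,x8} {x11}
  V234: {x11}
  V235: {x5,x6,x11}
  V236: {x11}
  V245: {x11}
  V246: {x11}
  V256: {x11}
  V345: {x1,x2,x3,x4,x7,x8,x11}
  V346: {x2,x3,x4,x7,x8} {x11}
  V356: {x2,x3,x4,x7,x8} {x11}
  V456: {x2,x3,x4,x7,x8} {x11}
  V1234: {x11}
  V1235: {x6,x11}
  V1236: {x11}
  V1245: {x11}
  V1246: {x11}
  V1256: {x11}
  V1345: {x1,x2,x3,x4,x7,x8,x11}
  V1346: {x2,x3,x4,x7,x8} {x11}
  V1356: {x2,x3,x4,x7,x8} {x11}
  V1456: {x2,x3,x4,x7,x8} {x11}
  V2345: {x11}
  V2346: {x11}
  V2356: {x11}
  V2456: {x11}
  V3456: {x2,x3,x4,x7,x8} {x11}
  V12345: {x11}
  V12346: {x11}
  V12356: {x11}
  V12456: {x11}
  V13456: {x2,x3,x4,x7,x8} {x11}
  V23456: {x11}
  V123456: {x11}
C dims 9,19,26,19; δ0: rk 6, SNF 1^6; δ1: rk 13, SNF 1^13; δ2: rk 13, SNF 1^13
Ȟ^0: (9−6)−0=3 ⇒ Z^3
Ȟ^1: (19−13)−6=0 ⇒ 0
Ȟ^2: (26−13)−13=0 ⇒ 0


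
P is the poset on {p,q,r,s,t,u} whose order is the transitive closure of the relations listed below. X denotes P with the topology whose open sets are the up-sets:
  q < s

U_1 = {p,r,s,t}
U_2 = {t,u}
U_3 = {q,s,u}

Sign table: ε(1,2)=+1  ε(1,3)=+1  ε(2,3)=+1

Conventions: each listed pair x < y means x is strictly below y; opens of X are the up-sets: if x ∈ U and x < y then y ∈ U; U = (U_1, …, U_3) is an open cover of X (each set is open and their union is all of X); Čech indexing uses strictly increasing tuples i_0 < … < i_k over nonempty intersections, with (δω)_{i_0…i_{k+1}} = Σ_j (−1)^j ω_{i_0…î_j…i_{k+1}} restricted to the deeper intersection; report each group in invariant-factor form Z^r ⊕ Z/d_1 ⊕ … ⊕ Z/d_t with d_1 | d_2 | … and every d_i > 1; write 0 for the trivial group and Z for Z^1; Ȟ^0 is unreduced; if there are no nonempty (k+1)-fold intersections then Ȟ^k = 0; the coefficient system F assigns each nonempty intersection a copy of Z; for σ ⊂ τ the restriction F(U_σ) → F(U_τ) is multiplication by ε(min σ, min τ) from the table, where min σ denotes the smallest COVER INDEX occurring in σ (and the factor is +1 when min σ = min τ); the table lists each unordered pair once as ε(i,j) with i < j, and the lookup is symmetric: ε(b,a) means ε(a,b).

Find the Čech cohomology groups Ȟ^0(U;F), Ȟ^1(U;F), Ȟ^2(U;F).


Ȟ^0 ≅ Z, Ȟ^1 ≅ Z, Ȟ^2 ≅ 0

nerve of the cover:
  U12={t} U13={s} U23={u}
C dims 3,3; δ0: rk 2, SNF 1^2
Ȟ^0 = (3 − 2) − 0 = 1, so Ȟ^0 ≅ Z
Ȟ^1 = (3 − 0) − 2 = 1, so Ȟ^1 ≅ Z
Ȟ^2 = (0 − 0) − 0 = 0, so Ȟ^2 ≅ 0


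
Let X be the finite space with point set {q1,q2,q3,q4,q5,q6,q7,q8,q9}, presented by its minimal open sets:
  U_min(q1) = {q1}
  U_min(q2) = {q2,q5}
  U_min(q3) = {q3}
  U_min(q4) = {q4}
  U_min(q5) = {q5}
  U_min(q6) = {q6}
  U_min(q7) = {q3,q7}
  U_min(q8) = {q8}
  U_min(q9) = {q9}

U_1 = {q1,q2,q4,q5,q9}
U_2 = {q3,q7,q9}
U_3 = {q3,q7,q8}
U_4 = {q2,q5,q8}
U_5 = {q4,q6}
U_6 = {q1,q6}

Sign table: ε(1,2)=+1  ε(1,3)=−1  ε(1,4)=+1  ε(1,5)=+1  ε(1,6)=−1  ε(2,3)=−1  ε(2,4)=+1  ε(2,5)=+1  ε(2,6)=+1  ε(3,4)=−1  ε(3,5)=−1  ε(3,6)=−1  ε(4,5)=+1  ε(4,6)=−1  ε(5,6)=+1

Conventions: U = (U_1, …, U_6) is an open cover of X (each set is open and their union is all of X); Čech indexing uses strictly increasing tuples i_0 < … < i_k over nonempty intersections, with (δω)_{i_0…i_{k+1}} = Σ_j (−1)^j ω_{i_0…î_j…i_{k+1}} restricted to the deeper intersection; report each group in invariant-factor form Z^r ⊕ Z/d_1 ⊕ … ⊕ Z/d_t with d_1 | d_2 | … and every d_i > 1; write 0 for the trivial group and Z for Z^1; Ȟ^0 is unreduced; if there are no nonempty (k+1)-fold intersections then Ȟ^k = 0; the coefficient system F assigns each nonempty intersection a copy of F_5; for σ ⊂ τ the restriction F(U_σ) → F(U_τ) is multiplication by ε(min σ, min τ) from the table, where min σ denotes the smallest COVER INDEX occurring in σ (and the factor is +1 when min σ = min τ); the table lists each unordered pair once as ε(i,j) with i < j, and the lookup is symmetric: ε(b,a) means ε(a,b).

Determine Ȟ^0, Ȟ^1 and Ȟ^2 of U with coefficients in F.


Ȟ^0(U;F) ≅ 0, Ȟ^1(U;F) ≅ Z/5, Ȟ^2(U;F) ≅ 0

cover nerve:
  U12={q9} U14={q2,q5} U15={q4} U16={q1} U23={q3,q7} U34={q8} U56={q6}
C dims 6,7; δ0: rk_F5 6
Ȟ^0: (6−6)−0=0 ⇒ 0
Ȟ^1: (7−0)−6=1 ⇒ Z/5
Ȟ^2: (0−0)−0=0 ⇒ 0


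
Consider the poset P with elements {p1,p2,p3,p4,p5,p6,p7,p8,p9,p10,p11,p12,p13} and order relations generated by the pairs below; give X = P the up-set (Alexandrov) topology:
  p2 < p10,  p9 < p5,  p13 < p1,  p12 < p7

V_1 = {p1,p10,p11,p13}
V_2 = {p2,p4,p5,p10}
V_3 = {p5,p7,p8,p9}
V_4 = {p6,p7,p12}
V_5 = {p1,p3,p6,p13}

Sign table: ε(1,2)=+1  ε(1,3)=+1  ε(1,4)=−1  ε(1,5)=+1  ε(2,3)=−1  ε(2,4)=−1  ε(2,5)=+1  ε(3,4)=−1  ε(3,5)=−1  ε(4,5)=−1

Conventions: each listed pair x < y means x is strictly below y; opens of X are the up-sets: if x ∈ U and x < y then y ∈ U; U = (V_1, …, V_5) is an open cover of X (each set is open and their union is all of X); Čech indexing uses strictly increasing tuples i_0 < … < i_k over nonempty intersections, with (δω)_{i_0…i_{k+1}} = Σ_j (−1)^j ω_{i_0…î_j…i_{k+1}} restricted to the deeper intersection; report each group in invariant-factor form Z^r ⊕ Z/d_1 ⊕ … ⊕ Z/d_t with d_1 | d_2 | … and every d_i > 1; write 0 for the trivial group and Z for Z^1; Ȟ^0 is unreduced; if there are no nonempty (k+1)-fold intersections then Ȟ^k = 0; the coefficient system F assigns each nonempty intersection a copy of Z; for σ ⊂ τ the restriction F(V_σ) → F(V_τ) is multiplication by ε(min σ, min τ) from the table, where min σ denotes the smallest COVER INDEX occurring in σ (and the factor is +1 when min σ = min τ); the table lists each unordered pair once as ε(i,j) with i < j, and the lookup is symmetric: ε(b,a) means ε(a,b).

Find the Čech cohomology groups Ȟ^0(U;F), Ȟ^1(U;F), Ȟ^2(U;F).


Ȟ^0 ≅ 0; Ȟ^1 ≅ Z/2; Ȟ^2 ≅ 0

intersection data:
  V12={p10} V15={p1,p13} V23={p5} V34={p7} V45={p6}
C dims 5,5; δ0: rk 5, SNF 1^4·2
Ȟ^0 = (5 − 5) − 0 = 0, so Ȟ^0 ≅ 0
Ȟ^1 = (5 − 0) − 5 = 0 plus torsion [2], so Ȟ^1 ≅ Z/2
Ȟ^2 = (0 − 0) − 0 = 0, so Ȟ^2 ≅ 0


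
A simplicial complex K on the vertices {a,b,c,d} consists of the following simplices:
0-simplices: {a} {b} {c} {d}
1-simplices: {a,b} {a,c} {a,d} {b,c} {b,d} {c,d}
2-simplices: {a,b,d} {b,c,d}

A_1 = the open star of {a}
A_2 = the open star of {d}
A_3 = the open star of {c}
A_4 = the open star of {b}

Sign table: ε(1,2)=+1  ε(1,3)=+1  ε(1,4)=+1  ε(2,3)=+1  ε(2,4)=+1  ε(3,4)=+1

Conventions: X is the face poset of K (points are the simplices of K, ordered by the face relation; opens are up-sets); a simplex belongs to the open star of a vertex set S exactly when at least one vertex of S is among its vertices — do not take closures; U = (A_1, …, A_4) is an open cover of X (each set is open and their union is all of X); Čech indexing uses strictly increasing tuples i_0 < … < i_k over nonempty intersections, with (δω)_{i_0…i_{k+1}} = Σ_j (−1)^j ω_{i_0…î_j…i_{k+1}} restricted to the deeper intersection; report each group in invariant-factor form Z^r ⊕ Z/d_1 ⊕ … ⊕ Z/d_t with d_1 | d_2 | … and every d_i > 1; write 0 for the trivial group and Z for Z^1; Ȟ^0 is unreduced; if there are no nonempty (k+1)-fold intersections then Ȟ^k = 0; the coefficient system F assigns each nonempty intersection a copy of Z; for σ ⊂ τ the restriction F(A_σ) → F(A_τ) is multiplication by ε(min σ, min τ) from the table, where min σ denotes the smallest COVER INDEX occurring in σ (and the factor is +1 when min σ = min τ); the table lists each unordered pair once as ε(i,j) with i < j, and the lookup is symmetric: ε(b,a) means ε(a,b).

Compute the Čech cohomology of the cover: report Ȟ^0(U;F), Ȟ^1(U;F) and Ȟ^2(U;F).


Ȟ^0 ≅ Z, Ȟ^1 ≅ Z, Ȟ^2 ≅ 0

cover nerve:
  A1={{a},{a,b},{a,c},{a,d},{a,b,d}} A2={{d},{a,d},{b,d},{c,d},{a,b,d},{b,c,d}} A3={{c},{a,c},{b,c},{c,d},{b,c,d}} A4={{b},{a,b},{b,c},{b,d},{a,b,d},{b,c,d}}
  A12={{a,d},{a,b,d}} A13={{a,c}} A14={{a,b},{a,b,d}} A23={{c,d},{b,c,d}} A24={{b,d},{a,b,d},{b,c,d}} A34={{b,c},{b,c,d}}
  A124={{a,b,d}} A234={{b,c,d}}
C dims 4,6,2; δ0: rk 3, SNF 1^3; δ1: rk 2, SNF 1^2
Ȟ^0: (4−3)−0=1 ⇒ Z
Ȟ^1: (6−2)−3=1 ⇒ Z
Ȟ^2: (2−0)−2=0 ⇒ 0


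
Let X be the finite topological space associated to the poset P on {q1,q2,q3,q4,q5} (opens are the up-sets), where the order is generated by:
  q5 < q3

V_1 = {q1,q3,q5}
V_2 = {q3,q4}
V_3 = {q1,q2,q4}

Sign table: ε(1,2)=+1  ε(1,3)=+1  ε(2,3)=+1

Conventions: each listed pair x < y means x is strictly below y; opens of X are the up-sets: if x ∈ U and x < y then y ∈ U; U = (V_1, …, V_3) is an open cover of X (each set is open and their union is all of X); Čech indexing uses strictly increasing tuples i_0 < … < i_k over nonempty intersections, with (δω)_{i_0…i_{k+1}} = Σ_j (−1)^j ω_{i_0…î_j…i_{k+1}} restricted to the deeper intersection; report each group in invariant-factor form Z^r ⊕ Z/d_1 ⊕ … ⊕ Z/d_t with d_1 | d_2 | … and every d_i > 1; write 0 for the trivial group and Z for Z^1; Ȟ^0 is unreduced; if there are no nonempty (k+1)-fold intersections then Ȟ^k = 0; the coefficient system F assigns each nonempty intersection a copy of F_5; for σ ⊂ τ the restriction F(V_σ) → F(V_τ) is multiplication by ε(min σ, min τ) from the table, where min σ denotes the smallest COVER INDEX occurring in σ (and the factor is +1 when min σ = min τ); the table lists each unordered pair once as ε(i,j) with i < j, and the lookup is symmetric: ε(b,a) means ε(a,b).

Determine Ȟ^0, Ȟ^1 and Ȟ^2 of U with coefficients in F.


nonempty intersections:
  V12={q3} V13={q1} V23={q4}
C dims 3,3; δ0: rk_F5 2
Ȟ^0: (3−2)−0=1 ⇒ Z/5
Ȟ^1: (3−0)−2=1 ⇒ Z/5
Ȟ^2: (0−0)−0=0 ⇒ 0

Ȟ^0(U;F) ≅ Z/5, Ȟ^1(U;F) ≅ Z/5, Ȟ^2(U;F) ≅ 0


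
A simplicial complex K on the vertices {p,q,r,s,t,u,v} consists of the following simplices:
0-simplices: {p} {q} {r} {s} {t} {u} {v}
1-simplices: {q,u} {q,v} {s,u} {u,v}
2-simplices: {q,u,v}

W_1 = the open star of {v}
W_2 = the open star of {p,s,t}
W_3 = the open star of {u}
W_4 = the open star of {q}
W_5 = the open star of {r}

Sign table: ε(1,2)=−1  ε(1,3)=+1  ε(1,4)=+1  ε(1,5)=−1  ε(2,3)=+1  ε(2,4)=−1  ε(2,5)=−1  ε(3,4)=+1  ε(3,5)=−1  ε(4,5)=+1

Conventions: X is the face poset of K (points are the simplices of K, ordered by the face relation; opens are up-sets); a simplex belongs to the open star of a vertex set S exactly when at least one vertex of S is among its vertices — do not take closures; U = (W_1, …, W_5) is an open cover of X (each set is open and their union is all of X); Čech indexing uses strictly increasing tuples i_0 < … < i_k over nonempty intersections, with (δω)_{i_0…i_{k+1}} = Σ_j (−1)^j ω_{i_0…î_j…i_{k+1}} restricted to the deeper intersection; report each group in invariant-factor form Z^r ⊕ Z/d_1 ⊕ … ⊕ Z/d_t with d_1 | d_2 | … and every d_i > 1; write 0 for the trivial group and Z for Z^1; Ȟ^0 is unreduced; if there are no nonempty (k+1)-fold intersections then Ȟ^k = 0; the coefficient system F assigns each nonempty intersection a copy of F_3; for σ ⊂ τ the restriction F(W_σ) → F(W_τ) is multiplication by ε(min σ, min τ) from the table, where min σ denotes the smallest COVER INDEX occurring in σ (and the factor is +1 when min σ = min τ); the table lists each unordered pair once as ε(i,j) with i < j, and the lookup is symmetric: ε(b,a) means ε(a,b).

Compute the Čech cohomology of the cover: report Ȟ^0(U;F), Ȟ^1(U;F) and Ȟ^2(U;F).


Ȟ^0 = Z/3 ⊕ Z/3; Ȟ^1 = 0; Ȟ^2 = 0

nonempty intersections:
  W1={{v},{q,v},{u,v},{q,u,v}} W2={{p},{s},{t},{s,u}} W3={{u},{q,u},{s,u},{u,v},{q,u,v}} W4={{q},{q,u},{q,v},{q,u,v}} W5={{r}}
  W13={{u,v},{q,u,v}} W14={{q,v},{q,u,v}} W23={{s,u}} W34={{q,u},{q,u,v}}
  W134={{q,u,v}}
C dims 5,4,1; δ0: rk_F3 3; δ1: rk_F3 1
Ȟ^0: (5−3)−0=2 ⇒ Z/3 ⊕ Z/3
Ȟ^1: (4−1)−3=0 ⇒ 0
Ȟ^2: (1−0)−1=0 ⇒ 0


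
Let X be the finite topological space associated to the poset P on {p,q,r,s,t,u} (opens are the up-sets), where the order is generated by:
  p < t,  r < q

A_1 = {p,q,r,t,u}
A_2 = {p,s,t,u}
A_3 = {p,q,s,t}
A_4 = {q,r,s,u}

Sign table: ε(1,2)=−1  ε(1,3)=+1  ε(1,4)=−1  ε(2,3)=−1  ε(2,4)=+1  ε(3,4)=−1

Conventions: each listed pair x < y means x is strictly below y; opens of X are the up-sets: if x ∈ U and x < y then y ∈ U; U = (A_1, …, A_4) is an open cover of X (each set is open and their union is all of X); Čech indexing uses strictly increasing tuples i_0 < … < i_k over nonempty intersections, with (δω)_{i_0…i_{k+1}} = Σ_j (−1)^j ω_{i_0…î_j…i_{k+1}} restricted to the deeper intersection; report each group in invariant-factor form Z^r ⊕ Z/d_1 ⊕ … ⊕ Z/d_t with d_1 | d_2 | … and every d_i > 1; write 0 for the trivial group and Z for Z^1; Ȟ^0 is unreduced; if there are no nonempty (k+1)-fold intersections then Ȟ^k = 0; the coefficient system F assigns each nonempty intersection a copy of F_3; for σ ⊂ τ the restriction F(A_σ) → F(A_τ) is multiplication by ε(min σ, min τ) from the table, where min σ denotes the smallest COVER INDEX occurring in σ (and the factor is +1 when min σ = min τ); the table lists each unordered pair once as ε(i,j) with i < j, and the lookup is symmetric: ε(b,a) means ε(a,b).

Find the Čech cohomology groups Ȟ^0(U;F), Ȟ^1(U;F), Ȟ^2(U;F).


Ȟ^0(U;F) ≅ Z/3,  Ȟ^1(U;F) ≅ 0,  Ȟ^2(U;F) ≅ Z/3

nonempty intersections:
  A12={p,t,u} A13={p,q,t} A14={q,r,u} A23={p,s,t} A24={s,u} A34={q,s}
  A123={p,t} A124={u} A134={q} A234={s}
C dims 4,6,4; δ0: rk_F3 3; δ1: rk_F3 3
Ȟ^0: (4−3)−0=1 ⇒ Z/3
Ȟ^1: (6−3)−3=0 ⇒ 0
Ȟ^2: (4−0)−3=1 ⇒ Z/3


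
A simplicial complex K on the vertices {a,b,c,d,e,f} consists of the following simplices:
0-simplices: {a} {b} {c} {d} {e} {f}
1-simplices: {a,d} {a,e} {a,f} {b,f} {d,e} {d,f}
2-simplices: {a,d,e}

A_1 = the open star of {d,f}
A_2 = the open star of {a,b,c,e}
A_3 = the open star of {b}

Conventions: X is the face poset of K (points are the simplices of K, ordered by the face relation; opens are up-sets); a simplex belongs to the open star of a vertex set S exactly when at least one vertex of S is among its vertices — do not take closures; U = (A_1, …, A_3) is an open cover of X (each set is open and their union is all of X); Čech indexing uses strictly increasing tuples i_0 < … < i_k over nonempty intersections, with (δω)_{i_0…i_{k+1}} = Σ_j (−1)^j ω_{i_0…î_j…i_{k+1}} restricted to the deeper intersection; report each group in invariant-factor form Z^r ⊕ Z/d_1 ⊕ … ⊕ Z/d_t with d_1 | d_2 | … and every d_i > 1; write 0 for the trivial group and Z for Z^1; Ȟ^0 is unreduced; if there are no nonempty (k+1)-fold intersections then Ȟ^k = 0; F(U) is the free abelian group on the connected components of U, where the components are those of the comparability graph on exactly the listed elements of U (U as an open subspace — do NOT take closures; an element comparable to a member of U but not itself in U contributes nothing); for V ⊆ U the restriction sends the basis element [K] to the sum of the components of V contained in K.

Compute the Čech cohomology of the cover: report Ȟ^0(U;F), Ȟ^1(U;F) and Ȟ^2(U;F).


nonempty overlaps:
  A1={{d},{f},{a,d},{a,f},{b,f},{d,e},{d,f},{a,d,e}} A2={{a},{b},{c},{e},{a,d},{a,e},{a,f},{b,f},{d,e},{a,d,e}} A3={{b},{b,f}}
  A12={{a,d},{a,f},{b,f},{d,e},{a,d,e}} A13={{b,f}} A23={{b},{b,f}}
  A123={{b,f}}
components per intersection:
  A1: {{d},{f},{a,d},{a,f},{b,f},{d,e},{d,f},{a,d,e}}
  A2: {{a},{e},{a,d},{a,e},{a,f},{d,e},{a,d,e}} {{b},{b,f}} {{c}}
  A3: {{b},{b,f}}
  A12: {{a,d},{d,e},{a,d,e}} {{a,f}} {{b,f}}
  A13: {{b,f}}
  A23: {{b},{b,f}}
  A123: {{b,f}}
C dims 5,5,1; δ0: rk 3, SNF 1^3; δ1: rk 1, SNF 1^1
degree 0: 5−3−0 = 2 → Ȟ^0 ≅ Z^2
degree 1: 5−1−3 = 1 → Ȟ^1 ≅ Z
degree 2: 1−0−1 = 0 → Ȟ^2 ≅ 0

Ȟ^0 = Z^2, Ȟ^1 = Z, Ȟ^2 = 0


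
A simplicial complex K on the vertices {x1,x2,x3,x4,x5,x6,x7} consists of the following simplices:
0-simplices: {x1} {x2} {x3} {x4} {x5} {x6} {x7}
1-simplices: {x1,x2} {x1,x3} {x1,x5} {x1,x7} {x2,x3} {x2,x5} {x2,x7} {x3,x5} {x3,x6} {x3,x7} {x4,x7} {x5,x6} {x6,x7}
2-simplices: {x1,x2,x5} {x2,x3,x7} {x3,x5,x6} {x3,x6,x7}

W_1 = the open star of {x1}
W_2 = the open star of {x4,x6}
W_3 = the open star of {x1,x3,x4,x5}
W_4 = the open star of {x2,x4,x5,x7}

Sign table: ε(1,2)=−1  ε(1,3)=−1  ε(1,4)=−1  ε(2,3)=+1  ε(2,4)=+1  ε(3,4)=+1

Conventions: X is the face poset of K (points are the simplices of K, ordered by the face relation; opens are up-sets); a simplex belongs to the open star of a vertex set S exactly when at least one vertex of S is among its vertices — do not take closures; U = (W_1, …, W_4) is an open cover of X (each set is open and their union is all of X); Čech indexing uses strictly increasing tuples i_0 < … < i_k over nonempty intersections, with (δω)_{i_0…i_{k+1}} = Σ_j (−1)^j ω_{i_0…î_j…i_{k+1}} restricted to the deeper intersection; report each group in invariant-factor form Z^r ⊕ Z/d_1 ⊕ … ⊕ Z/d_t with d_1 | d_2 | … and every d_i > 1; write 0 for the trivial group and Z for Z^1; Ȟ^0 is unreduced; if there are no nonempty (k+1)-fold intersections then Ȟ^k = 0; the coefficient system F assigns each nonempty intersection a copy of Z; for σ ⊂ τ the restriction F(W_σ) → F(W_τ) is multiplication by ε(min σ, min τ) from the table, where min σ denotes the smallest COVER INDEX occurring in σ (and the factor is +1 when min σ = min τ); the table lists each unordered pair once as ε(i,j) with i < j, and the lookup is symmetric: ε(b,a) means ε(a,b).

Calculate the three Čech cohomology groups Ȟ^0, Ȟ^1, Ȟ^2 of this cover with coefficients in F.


intersection data:
  W1={{x1},{x1,x2},{x1,x3},{x1,x5},{x1,x7},{x1,x2,x5}} W2={{x4},{x6},{x3,x6},{x4,x7},{x5,x6},{x6,x7},{x3,x5,x6},{x3,x6,x7}} W3={{x1},{x3},{x4},{x5},{x1,x2},{x1,x3},{x1,x5},{x1,x7},{x2,x3},{x2,x5},{x3,x5},{x3,x6},{x3,x7},{x4,x7},{x5,x6},{x1,x2,x5},{x2,x3,x7},{x3,x5,x6},{x3,x6,x7}} W4={{x2},{x4},{x5},{x7},{x1,x2},{x1,x5},{x1,x7},{x2,x3},{x2,x5},{x2,x7},{x3,x5},{x3,x7},{x4,x7},{x5,x6},{x6,x7},{x1,x2,x5},{x2,x3,x7},{x3,x5,x6},{x3,x6,x7}}
  W13={{x1},{x1,x2},{x1,x3},{x1,x5},{x1,x7},{x1,x2,x5}} W14={{x1,x2},{x1,x5},{x1,x7},{x1,x2,x5}} W23={{x4},{x3,x6},{x4,x7},{x5,x6},{x3,x5,x6},{x3,x6,x7}} W24={{x4},{x4,x7},{x5,x6},{x6,x7},{x3,x5,x6},{x3,x6,x7}} W34={{x4},{x5},{x1,x2},{x1,x5},{x1,x7},{x2,x3},{x2,x5},{x3,x5},{x3,x7},{x4,x7},{x5,x6},{x1,x2,x5},{x2,x3,x7},{x3,x5,x6},{x3,x6,x7}}
  W134={{x1,x2},{x1,x5},{x1,x7},{x1,x2,x5}} W234={{x4},{x4,x7},{x5,x6},{x3,x5,x6},{x3,x6,x7}}
C dims 4,5,2; δ0: rk 3, SNF 1^3; δ1: rk 2, SNF 1^2
Ȟ^0 = (4 − 3) − 0 = 1, so Ȟ^0 ≅ Z
Ȟ^1 = (5 − 2) − 3 = 0, so Ȟ^1 ≅ 0
Ȟ^2 = (2 − 0) − 2 = 0, so Ȟ^2 ≅ 0

Ȟ^0 ≅ Z; Ȟ^1 ≅ 0; Ȟ^2 ≅ 0


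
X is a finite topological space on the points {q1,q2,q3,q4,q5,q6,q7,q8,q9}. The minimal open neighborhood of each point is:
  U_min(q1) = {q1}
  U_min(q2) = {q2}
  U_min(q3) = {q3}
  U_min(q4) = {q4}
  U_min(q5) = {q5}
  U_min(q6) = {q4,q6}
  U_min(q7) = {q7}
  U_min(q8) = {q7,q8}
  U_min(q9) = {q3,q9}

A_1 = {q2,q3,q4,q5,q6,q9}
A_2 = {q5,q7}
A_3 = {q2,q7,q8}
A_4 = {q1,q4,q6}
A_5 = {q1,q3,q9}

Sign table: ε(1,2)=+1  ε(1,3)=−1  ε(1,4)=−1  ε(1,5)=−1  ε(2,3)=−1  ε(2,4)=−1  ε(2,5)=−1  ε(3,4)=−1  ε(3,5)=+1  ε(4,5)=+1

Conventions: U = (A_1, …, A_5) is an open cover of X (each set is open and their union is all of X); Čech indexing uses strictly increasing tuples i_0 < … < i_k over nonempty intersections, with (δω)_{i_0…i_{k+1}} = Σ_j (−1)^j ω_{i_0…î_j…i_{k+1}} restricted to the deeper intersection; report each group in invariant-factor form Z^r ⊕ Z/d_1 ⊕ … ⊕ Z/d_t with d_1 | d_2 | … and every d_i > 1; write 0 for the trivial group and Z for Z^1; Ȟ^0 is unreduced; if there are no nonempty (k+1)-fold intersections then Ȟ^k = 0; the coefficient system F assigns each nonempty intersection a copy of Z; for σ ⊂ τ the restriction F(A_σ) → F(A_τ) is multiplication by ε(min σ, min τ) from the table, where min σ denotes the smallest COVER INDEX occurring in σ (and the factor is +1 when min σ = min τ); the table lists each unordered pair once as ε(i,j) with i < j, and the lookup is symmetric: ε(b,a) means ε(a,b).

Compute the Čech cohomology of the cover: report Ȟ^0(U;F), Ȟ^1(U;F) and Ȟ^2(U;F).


Ȟ^0 ≅ Z; Ȟ^1 ≅ Z^2; Ȟ^2 ≅ 0

nerve simplices:
  A12={q5} A13={q2} A14={q4,q6} A15={q3,q9} A23={q7} A45={q1}
C dims 5,6; δ0: rk 4, SNF 1^4
degree 0: 5−4−0 = 1 → Ȟ^0 ≅ Z
degree 1: 6−0−4 = 2 → Ȟ^1 ≅ Z^2
degree 2: 0−0−0 = 0 → Ȟ^2 ≅ 0


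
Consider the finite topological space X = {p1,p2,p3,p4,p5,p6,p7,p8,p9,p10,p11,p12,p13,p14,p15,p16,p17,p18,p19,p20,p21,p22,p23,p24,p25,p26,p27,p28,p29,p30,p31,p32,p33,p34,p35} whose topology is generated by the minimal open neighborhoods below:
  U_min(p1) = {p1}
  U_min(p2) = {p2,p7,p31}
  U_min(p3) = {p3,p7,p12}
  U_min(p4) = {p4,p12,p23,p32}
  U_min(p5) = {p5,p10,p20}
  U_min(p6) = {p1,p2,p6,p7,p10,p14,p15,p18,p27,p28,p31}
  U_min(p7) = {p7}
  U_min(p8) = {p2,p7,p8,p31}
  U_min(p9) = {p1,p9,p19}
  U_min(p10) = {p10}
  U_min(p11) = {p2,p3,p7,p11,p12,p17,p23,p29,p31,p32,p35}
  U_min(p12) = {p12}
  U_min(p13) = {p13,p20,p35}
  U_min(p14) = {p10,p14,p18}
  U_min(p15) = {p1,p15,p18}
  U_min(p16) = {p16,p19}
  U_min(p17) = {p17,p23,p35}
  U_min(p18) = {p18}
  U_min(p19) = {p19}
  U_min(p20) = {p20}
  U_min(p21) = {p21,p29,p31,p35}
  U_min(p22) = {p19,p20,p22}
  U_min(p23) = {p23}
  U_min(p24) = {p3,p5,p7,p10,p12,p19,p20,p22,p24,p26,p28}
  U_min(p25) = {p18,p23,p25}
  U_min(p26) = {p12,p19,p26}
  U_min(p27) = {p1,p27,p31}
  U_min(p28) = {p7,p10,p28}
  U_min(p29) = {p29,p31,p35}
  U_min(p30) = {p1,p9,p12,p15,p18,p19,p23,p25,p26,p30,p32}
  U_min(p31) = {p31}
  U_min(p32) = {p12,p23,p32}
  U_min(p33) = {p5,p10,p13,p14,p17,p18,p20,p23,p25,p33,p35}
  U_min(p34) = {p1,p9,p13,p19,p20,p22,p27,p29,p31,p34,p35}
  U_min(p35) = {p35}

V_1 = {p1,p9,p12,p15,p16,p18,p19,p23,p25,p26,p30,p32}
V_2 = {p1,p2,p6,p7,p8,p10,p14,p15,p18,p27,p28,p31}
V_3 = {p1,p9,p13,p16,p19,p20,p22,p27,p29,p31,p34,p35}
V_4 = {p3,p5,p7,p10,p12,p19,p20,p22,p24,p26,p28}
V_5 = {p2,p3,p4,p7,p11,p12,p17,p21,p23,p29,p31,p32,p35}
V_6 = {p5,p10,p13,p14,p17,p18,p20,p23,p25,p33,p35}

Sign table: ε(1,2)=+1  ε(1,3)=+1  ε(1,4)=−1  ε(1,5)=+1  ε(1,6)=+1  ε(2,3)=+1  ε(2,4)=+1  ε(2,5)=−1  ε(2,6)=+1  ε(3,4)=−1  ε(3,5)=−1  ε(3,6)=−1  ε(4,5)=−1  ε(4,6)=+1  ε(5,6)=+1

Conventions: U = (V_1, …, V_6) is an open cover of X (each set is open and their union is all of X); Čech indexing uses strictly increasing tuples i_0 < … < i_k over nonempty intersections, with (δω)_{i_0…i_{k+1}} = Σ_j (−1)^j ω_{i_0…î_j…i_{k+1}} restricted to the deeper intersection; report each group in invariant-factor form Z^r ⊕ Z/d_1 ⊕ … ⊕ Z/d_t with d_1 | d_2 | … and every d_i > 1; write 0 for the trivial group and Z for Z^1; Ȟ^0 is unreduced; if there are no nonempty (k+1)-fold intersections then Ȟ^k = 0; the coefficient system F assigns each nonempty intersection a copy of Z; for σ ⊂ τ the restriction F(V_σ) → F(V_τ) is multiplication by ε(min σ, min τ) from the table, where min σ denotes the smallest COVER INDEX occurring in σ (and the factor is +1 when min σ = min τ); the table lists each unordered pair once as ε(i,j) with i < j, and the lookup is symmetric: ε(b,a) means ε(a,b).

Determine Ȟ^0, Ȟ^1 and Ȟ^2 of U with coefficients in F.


nerve simplices:
  V12={p1,p15,p18} V13={p1,p9,p16,p19} V14={p12,p19,p26} V15={p12,p23,p32} V16={p18,p23,p25} V23={p1,p27,p31} V24={p7,p10,p28} V25={p2,p7,p31} V26={p10,p14,p18} V34={p19,p20,p22} V35={p29,p31,p35} V36={p13,p20,p35} V45={p3,p7,p12} V46={p5,p10,p20} V56={p17,p23,p35}
  V123={p1} V126={p18} V134={p19} V145={p12} V156={p23} V235={p31} V245={p7} V246={p10} V346={p20} V356={p35}
C dims 6,15,10; δ0: rk 6, SNF 1^5·2; δ1: rk 9, SNF 1^9
degree 0: 6−6−0 = 0 → Ȟ^0 ≅ 0
degree 1: 15−9−6 = 0 plus torsion [2] → Ȟ^1 ≅ Z/2
degree 2: 10−0−9 = 1 → Ȟ^2 ≅ Z

Ȟ^0 = 0, Ȟ^1 = Z/2 and Ȟ^2 = Z


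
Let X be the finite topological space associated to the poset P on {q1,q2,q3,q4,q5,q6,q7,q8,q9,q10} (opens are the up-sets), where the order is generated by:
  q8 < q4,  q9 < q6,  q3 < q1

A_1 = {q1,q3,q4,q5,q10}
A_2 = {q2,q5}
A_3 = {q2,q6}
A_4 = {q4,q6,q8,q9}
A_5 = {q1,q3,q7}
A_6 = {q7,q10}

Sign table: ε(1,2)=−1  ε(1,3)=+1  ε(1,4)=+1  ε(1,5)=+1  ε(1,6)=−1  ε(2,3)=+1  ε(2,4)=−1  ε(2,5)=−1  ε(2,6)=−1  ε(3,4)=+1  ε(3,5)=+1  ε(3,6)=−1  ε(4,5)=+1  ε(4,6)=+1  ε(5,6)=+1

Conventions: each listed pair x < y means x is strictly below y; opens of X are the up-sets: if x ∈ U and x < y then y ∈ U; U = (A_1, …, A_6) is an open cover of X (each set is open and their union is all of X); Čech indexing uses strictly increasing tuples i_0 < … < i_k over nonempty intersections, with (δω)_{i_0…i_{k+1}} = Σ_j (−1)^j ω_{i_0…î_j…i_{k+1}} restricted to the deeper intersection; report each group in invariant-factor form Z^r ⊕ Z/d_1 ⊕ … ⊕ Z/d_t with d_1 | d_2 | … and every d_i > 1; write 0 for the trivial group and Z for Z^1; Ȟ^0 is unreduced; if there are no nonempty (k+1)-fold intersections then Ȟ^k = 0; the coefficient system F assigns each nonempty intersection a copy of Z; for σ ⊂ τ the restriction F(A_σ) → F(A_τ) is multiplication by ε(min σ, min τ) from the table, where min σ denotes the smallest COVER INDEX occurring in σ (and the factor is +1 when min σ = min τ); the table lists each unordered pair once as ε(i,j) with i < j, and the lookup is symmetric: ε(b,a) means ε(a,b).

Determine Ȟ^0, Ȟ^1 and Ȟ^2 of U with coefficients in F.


Ȟ^0(U;F) ≅ 0,  Ȟ^1(U;F) ≅ Z ⊕ Z/2,  Ȟ^2(U;F) ≅ 0

nerve simplices:
  A12={q5} A14={q4} A15={q1,q3} A16={q10} A23={q2} A34={q6} A56={q7}
C dims 6,7; δ0: rk 6, SNF 1^5·2
degree 0: 6−6−0 = 0 → Ȟ^0 ≅ 0
degree 1: 7−0−6 = 1 plus torsion [2] → Ȟ^1 ≅ Z ⊕ Z/2
degree 2: 0−0−0 = 0 → Ȟ^2 ≅ 0


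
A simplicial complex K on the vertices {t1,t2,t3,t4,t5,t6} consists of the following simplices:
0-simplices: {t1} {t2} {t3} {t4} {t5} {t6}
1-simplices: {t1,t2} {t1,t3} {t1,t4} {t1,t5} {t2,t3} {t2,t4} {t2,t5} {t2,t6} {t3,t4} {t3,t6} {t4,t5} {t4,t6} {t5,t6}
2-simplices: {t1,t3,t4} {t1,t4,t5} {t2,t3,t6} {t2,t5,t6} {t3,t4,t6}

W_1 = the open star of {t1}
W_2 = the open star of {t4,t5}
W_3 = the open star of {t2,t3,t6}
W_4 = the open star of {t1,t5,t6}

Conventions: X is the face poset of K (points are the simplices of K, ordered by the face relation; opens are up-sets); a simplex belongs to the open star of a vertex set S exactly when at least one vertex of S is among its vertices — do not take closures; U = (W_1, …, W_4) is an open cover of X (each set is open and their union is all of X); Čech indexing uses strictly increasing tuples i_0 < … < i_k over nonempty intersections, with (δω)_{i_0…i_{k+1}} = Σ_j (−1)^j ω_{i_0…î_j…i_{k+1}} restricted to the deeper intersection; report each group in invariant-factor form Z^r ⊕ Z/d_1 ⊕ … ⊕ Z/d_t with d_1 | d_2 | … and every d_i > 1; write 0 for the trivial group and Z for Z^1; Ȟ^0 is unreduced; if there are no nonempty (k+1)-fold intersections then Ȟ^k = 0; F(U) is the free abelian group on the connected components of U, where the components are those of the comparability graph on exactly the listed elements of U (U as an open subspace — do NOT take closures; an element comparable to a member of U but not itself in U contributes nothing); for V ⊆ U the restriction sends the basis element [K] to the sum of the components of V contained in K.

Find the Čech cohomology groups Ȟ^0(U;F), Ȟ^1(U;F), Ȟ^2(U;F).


Ȟ^0 ≅ Z, Ȟ^1 ≅ Z^3, Ȟ^2 ≅ 0

nerve simplices:
  W1={{t1},{t1,t2},{t1,t3},{t1,t4},{t1,t5},{t1,t3,t4},{t1,t4,t5}} W2={{t4},{t5},{t1,t4},{t1,t5},{t2,t4},{t2,t5},{t3,t4},{t4,t5},{t4,t6},{t5,t6},{t1,t3,t4},{t1,t4,t5},{t2,t5,t6},{t3,t4,t6}} W3={{t2},{t3},{t6},{t1,t2},{t1,t3},{t2,t3},{t2,t4},{t2,t5},{t2,t6},{t3,t4},{t3,t6},{t4,t6},{t5,t6},{t1,t3,t4},{t2,t3,t6},{t2,t5,t6},{t3,t4,t6}} W4={{t1},{t5},{t6},{t1,t2},{t1,t3},{t1,t4},{t1,t5},{t2,t5},{t2,t6},{t3,t6},{t4,t5},{t4,t6},{t5,t6},{t1,t3,t4},{t1,t4,t5},{t2,t3,t6},{t2,t5,t6},{t3,t4,t6}}
  W12={{t1,t4},{t1,t5},{t1,t3,t4},{t1,t4,t5}} W13={{t1,t2},{t1,t3},{t1,t3,t4}} W14={{t1},{t1,t2},{t1,t3},{t1,t4},{t1,t5},{t1,t3,t4},{t1,t4,t5}} W23={{t2,t4},{t2,t5},{t3,t4},{t4,t6},{t5,t6},{t1,t3,t4},{t2,t5,t6},{t3,t4,t6}} W24={{t5},{t1,t4},{t1,t5},{t2,t5},{t4,t5},{t4,t6},{t5,t6},{t1,t3,t4},{t1,t4,t5},{t2,t5,t6},{t3,t4,t6}} W34={{t6},{t1,t2},{t1,t3},{t2,t5},{t2,t6},{t3,t6},{t4,t6},{t5,t6},{t1,t3,t4},{t2,t3,t6},{t2,t5,t6},{t3,t4,t6}}
  W123={{t1,t3,t4}} W124={{t1,t4},{t1,t5},{t1,t3,t4},{t1,t4,t5}} W134={{t1,t2},{t1,t3},{t1,t3,t4}} W234={{t2,t5},{t4,t6},{t5,t6},{t1,t3,t4},{t2,t5,t6},{t3,t4,t6}}
  W1234={{t1,t3,t4}}
components per intersection:
  W1: {{t1},{t1,t2},{t1,t3},{t1,t4},{t1,t5},{t1,t3,t4},{t1,t4,t5}}
  W2: {{t4},{t5},{t1,t4},{t1,t5},{t2,t4},{t2,t5},{t3,t4},{t4,t5},{t4,t6},{t5,t6},{t1,t3,t4},{t1,t4,t5},{t2,t5,t6},{t3,t4,t6}}
  W3: {{t2},{t3},{t6},{t1,t2},{t1,t3},{t2,t3},{t2,t4},{t2,t5},{t2,t6},{t3,t4},{t3,t6},{t4,t6},{t5,t6},{t1,t3,t4},{t2,t3,t6},{t2,t5,t6},{t3,t4,t6}}
  W4: {{t1},{t5},{t6},{t1,t2},{t1,t3},{t1,t4},{t1,t5},{t2,t5},{t2,t6},{t3,t6},{t4,t5},{t4,t6},{t5,t6},{t1,t3,t4},{t1,t4,t5},{t2,t3,t6},{t2,t5,t6},{t3,t4,t6}}
  W12: {{t1,t4},{t1,t5},{t1,t3,t4},{t1,t4,t5}}
  W13: {{t1,t2}} {{t1,t3},{t1,t3,t4}}
  W14: {{t1},{t1,t2},{t1,t3},{t1,t4},{t1,t5},{t1,t3,t4},{t1,t4,t5}}
  W23: {{t2,t4}} {{t2,t5},{t5,t6},{t2,t5,t6}} {{t3,t4},{t4,t6},{t1,t3,t4},{t3,t4,t6}}
  W24: {{t5},{t1,t4},{t1,t5},{t2,t5},{t4,t5},{t5,t6},{t1,t3,t4},{t1,t4,t5},{t2,t5,t6}} {{t4,t6},{t3,t4,t6}}
  W34: {{t6},{t2,t5},{t2,t6},{t3,t6},{t4,t6},{t5,t6},{t2,t3,t6},{t2,t5,t6},{t3,t4,t6}} {{t1,t2}} {{t1,t3},{t1,t3,t4}}
  W123: {{t1,t3,t4}}
  W124: {{t1,t4},{t1,t5},{t1,t3,t4},{t1,t4,t5}}
  W134: {{t1,t2}} {{t1,t3},{t1,t3,t4}}
  W234: {{t2,t5},{t5,t6},{t2,t5,t6}} {{t4,t6},{t3,t4,t6}} {{t1,t3,t4}}
  W1234: {{t1,t3,t4}}
C dims 4,12,7,1; δ0: rk 3, SNF 1^3; δ1: rk 6, SNF 1^6; δ2: rk 1, SNF 1^1
degree 0: 4−3−0 = 1 → Ȟ^0 ≅ Z
degree 1: 12−6−3 = 3 → Ȟ^1 ≅ Z^3
degree 2: 7−1−6 = 0 → Ȟ^2 ≅ 0
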